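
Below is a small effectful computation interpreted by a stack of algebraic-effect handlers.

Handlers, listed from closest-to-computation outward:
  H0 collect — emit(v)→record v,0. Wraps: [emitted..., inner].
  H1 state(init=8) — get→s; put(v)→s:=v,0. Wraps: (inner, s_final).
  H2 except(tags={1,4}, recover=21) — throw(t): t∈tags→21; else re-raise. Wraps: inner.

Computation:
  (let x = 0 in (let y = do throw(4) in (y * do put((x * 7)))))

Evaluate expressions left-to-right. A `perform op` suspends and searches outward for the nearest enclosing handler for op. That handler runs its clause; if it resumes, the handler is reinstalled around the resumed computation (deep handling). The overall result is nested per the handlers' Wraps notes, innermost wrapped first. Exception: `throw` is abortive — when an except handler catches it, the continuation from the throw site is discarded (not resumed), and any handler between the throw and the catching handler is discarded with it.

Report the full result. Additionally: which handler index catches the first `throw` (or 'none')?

Working:
throw(4) @ H2 caught ⇒ 21
= 21

Answer: 21 ; first throw caught by: H2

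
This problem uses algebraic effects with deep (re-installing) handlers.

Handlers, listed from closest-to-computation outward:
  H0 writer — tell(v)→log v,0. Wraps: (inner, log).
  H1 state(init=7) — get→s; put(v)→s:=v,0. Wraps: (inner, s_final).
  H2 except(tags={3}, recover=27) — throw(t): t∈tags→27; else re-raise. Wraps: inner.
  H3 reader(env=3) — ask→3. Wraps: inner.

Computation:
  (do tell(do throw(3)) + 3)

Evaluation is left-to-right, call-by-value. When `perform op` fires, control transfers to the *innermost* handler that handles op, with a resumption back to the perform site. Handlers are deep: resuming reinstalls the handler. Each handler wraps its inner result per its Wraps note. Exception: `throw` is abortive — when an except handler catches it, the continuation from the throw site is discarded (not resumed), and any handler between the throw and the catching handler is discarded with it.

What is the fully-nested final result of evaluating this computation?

Step-by-step:
throw(3) @ H2 caught ⇒ 27
H3 returns 27
= 27

Answer: 27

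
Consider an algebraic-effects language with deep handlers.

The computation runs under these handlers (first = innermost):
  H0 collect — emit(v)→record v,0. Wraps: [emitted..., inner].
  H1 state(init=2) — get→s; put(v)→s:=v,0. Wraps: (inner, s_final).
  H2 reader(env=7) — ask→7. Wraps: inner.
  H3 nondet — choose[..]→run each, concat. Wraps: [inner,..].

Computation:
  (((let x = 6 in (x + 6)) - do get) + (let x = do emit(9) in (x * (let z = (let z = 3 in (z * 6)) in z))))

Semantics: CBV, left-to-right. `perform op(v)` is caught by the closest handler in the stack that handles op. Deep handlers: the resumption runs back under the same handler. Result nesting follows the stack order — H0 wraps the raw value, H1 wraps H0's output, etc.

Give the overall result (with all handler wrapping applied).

Working:
get @ H1 ⇒ 2
emit(9) @ H0 ⇒ out+=9
H0 returns [9, 10]
H1 returns ([9, 10], 2)
H2 returns ([9, 10], 2)
H3 returns [([9, 10], 2)]
= [([9, 10], 2)]

Answer: [([9, 10], 2)]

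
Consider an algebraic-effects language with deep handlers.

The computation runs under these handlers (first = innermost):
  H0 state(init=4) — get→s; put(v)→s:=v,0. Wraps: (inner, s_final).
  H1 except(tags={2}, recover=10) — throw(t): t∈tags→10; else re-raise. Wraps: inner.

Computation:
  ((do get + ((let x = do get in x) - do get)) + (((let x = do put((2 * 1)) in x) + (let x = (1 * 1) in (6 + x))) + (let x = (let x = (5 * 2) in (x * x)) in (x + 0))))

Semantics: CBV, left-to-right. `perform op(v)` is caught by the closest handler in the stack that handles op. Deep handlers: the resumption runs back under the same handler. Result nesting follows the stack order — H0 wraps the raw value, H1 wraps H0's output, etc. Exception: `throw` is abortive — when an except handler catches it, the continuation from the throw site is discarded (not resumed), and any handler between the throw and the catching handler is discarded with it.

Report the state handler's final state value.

Step-by-step:
get @ H0 ⇒ 4
get @ H0 ⇒ 4
get @ H0 ⇒ 4
put(2) @ H0 ⇒ s:=2
H0 returns (111, 2)
H1 returns (111, 2)
= (111, 2)

Answer: 2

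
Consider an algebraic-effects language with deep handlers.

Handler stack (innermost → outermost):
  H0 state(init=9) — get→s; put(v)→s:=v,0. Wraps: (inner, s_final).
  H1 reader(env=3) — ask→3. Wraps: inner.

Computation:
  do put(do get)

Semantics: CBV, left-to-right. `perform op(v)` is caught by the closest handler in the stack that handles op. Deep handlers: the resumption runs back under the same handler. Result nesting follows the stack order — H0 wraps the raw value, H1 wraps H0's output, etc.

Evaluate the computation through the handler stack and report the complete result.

Answer: (0, 9)

Working:
get @ H0 ⇒ 9
put(9) @ H0 ⇒ s:=9
H0 returns (0, 9)
H1 returns (0, 9)
= (0, 9)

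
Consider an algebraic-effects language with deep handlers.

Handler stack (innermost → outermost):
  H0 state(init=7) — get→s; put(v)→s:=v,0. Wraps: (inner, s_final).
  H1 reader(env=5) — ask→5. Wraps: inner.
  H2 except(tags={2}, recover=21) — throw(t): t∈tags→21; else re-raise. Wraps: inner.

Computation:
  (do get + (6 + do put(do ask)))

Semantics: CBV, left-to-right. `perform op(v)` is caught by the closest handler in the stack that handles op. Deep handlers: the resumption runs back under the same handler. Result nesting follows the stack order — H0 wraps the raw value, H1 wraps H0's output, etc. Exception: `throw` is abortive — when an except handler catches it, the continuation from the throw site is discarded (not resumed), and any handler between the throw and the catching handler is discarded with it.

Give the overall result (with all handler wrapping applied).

Answer: (13, 5)

Evaluation trace:
get @ H0 ⇒ 7
ask @ H1 ⇒ 5
put(5) @ H0 ⇒ s:=5
H0 returns (13, 5)
H1 returns (13, 5)
H2 returns (13, 5)
= (13, 5)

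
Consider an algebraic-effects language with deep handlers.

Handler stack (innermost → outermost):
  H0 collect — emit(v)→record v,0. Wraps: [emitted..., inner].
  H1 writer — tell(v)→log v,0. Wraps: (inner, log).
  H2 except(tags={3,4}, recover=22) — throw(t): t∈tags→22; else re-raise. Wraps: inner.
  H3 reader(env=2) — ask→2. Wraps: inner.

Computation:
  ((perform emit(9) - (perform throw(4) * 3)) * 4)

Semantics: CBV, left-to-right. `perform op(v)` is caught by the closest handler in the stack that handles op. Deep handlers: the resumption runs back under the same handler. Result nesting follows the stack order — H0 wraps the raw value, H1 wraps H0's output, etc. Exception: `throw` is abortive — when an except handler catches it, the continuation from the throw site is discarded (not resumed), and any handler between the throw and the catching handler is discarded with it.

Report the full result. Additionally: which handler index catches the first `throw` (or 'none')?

Answer: 22 ; first throw caught by: H2

Evaluation trace:
emit(9) @ H0 ⇒ out+=9
throw(4) @ H2 caught ⇒ 22
H3 returns 22
= 22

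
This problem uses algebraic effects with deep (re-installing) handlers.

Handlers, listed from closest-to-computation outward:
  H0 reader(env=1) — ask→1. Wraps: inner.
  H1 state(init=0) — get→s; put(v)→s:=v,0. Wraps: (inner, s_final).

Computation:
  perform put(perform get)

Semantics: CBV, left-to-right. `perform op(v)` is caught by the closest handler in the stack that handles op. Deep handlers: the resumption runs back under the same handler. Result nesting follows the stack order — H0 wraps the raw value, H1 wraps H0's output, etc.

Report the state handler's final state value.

Answer: 0

Step-by-step:
get @ H1 ⇒ 0
put(0) @ H1 ⇒ s:=0
H0 returns 0
H1 returns (0, 0)
= (0, 0)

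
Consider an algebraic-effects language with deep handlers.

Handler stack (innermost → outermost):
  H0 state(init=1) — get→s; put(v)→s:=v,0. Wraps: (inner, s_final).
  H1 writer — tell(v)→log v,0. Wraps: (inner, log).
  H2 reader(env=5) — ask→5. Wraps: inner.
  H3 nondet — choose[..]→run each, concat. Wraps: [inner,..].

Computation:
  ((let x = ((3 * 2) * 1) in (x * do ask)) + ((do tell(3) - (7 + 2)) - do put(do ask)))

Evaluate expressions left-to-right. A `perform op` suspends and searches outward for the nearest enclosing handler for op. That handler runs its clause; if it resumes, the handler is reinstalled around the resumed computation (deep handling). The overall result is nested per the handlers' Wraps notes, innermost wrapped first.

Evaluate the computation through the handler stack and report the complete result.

Step-by-step:
ask @ H2 ⇒ 5
tell(3) @ H1 ⇒ log+=3
ask @ H2 ⇒ 5
put(5) @ H0 ⇒ s:=5
H0 returns (21, 5)
H1 returns ((21, 5), (3))
H2 returns ((21, 5), (3))
H3 returns [((21, 5), (3))]
= [((21, 5), (3))]

Answer: [((21, 5), (3))]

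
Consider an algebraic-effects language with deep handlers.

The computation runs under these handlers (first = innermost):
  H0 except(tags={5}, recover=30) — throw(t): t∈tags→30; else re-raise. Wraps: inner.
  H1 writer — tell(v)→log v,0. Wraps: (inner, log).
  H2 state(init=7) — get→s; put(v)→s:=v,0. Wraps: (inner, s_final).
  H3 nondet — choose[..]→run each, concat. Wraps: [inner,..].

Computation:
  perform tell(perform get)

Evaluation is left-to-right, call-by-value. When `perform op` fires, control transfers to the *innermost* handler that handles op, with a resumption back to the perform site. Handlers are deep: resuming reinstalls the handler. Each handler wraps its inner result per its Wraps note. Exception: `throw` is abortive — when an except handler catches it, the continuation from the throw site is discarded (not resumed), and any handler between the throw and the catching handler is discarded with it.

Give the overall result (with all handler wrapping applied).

Step-by-step:
get @ H2 ⇒ 7
tell(7) @ H1 ⇒ log+=7
H0 returns 0
H1 returns (0, (7))
H2 returns ((0, (7)), 7)
H3 returns [((0, (7)), 7)]
= [((0, (7)), 7)]

Answer: [((0, (7)), 7)]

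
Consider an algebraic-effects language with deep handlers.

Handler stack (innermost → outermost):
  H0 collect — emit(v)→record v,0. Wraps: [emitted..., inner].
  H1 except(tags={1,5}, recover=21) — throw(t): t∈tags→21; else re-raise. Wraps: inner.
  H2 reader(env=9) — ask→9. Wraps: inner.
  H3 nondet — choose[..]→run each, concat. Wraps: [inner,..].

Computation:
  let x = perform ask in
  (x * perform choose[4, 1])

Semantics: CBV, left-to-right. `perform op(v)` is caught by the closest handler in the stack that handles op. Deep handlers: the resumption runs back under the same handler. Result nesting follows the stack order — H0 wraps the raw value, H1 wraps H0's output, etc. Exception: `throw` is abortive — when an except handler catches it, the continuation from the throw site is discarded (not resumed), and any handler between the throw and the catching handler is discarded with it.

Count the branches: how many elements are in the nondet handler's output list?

Answer: 2

Step-by-step:
ask @ H2 ⇒ 9
choose[4, 1] @ H3
  branch[0] choose=4:
    H0 returns [36]
    H1 returns [36]
    H2 returns [36]
    H3 returns [[36]]
  branch[1] choose=1:
    H0 returns [9]
    H1 returns [9]
    H2 returns [9]
    H3 returns [[9]]
= [[36], [9]]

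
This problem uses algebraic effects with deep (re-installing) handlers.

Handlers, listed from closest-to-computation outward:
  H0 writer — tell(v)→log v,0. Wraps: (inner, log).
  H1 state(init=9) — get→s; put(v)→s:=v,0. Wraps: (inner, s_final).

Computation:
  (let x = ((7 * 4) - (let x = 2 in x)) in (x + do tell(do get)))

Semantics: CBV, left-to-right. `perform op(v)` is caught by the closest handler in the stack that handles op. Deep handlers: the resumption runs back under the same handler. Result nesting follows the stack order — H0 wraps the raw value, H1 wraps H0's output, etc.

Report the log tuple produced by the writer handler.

Working:
get @ H1 ⇒ 9
tell(9) @ H0 ⇒ log+=9
H0 returns (26, (9))
H1 returns ((26, (9)), 9)
= ((26, (9)), 9)

Answer: (9)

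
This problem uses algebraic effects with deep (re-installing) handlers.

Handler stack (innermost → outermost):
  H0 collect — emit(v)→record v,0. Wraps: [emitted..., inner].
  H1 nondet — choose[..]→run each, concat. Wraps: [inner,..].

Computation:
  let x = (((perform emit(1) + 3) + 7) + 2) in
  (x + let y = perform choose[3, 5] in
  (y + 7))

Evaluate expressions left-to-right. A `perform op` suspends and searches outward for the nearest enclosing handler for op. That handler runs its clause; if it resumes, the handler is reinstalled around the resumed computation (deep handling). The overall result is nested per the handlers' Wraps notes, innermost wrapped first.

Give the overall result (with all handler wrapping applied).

Answer: [[1, 22], [1, 24]]

Step-by-step:
emit(1) @ H0 ⇒ out+=1
choose[3, 5] @ H1
  branch[0] choose=3:
    H0 returns [1, 22]
    H1 returns [[1, 22]]
  branch[1] choose=5:
    H0 returns [1, 24]
    H1 returns [[1, 24]]
= [[1, 22], [1, 24]]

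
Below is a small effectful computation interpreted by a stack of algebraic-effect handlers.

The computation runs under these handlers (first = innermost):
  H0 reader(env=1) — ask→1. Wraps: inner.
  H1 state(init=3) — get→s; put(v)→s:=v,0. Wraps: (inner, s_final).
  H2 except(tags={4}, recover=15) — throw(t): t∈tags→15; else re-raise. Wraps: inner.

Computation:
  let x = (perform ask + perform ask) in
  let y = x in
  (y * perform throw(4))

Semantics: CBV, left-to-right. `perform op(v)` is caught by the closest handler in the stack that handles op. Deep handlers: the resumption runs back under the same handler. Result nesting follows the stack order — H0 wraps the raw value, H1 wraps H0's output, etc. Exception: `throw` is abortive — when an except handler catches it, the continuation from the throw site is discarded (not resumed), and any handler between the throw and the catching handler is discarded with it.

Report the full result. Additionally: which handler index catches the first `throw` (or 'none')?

Step-by-step:
ask @ H0 ⇒ 1
ask @ H0 ⇒ 1
throw(4) @ H2 caught ⇒ 15
= 15

Answer: 15 ; first throw caught by: H2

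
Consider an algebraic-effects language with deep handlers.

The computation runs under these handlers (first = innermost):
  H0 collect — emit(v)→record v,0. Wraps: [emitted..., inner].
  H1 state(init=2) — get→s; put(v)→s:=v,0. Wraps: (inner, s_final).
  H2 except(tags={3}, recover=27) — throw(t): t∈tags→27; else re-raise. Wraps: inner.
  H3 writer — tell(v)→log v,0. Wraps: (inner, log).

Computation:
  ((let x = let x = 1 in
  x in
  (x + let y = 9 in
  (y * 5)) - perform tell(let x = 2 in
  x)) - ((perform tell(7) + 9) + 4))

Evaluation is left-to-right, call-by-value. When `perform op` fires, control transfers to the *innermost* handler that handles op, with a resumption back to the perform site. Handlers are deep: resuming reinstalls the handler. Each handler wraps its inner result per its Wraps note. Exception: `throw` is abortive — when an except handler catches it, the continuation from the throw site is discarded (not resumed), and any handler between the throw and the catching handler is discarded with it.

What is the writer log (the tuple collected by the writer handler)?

Answer: (2, 7)

Working:
tell(2) @ H3 ⇒ log+=2
tell(7) @ H3 ⇒ log+=7
H0 returns [33]
H1 returns ([33], 2)
H2 returns ([33], 2)
H3 returns (([33], 2), (2, 7))
= (([33], 2), (2, 7))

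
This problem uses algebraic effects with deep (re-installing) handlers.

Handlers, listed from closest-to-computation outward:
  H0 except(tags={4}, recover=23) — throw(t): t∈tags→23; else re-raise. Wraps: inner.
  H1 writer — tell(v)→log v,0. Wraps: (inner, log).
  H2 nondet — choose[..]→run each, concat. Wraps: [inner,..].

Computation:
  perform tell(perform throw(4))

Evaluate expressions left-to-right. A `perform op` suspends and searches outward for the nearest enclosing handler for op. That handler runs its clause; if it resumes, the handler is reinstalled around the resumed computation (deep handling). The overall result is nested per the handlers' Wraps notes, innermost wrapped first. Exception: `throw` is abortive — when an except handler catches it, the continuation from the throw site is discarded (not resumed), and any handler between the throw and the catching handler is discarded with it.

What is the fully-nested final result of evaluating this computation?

Answer: [(23, ())]

Step-by-step:
throw(4) @ H0 caught ⇒ 23
H1 returns (23, ())
H2 returns [(23, ())]
= [(23, ())]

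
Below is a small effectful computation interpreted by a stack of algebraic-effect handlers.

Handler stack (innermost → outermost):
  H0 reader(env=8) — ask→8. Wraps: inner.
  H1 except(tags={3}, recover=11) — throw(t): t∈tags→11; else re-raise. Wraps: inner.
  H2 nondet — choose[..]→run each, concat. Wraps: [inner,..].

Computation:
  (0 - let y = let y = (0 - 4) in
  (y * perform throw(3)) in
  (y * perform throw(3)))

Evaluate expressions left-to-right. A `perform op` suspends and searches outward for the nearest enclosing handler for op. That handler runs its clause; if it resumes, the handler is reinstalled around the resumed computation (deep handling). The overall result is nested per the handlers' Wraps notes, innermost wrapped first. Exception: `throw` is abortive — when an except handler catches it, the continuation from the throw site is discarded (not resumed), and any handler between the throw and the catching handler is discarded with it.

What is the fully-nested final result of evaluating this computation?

Answer: [11]

Evaluation trace:
throw(3) @ H1 caught ⇒ 11
H2 returns [11]
= [11]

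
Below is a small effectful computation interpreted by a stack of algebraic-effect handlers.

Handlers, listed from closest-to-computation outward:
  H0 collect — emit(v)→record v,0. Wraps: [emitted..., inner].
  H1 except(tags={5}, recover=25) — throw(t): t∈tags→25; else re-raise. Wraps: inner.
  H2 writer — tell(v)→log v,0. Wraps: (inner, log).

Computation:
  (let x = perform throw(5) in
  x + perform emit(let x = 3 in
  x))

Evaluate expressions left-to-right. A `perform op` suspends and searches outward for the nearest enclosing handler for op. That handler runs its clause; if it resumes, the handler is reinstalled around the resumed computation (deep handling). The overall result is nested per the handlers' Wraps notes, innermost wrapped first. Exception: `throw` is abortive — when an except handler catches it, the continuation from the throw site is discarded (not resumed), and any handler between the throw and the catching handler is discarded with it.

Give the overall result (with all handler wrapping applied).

Working:
throw(5) @ H1 caught ⇒ 25
H2 returns (25, ())
= (25, ())

Answer: (25, ())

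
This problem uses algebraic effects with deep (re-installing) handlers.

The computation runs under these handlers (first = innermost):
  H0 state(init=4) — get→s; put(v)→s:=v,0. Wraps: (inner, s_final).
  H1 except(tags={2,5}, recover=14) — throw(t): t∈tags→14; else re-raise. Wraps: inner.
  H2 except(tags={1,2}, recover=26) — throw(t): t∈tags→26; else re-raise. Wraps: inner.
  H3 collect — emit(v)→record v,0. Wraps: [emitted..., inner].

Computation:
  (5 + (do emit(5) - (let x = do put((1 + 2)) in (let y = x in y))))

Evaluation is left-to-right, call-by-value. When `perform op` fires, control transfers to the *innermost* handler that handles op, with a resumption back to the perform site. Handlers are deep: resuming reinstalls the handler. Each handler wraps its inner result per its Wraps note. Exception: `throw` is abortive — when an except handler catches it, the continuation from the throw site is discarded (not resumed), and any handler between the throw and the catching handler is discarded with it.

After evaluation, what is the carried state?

Answer: 3

Evaluation trace:
emit(5) @ H3 ⇒ out+=5
put(3) @ H0 ⇒ s:=3
H0 returns (5, 3)
H1 returns (5, 3)
H2 returns (5, 3)
H3 returns [5, (5, 3)]
= [5, (5, 3)]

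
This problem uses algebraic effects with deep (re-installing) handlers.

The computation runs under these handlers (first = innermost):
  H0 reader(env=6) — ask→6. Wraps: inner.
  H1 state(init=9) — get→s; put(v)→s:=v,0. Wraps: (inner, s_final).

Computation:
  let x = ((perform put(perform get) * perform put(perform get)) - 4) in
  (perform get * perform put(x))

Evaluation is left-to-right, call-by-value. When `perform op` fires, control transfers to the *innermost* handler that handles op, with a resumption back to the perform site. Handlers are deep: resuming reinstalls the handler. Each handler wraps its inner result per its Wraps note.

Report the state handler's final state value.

Answer: -4

Working:
get @ H1 ⇒ 9
put(9) @ H1 ⇒ s:=9
get @ H1 ⇒ 9
put(9) @ H1 ⇒ s:=9
get @ H1 ⇒ 9
put(-4) @ H1 ⇒ s:=-4
H0 returns 0
H1 returns (0, -4)
= (0, -4)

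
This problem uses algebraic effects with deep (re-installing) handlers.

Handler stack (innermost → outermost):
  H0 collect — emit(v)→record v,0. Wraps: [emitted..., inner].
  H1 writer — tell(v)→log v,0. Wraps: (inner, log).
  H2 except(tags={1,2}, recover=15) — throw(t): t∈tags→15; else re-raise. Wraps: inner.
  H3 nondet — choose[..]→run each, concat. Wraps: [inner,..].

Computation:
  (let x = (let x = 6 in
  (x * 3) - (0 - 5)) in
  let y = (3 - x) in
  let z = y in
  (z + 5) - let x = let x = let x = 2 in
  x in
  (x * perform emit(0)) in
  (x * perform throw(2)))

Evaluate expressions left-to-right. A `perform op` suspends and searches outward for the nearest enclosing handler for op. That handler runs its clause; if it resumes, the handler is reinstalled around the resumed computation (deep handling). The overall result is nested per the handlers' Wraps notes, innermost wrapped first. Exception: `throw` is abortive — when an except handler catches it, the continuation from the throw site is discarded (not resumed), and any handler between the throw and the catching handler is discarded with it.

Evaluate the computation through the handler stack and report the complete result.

Answer: [15]

Evaluation trace:
emit(0) @ H0 ⇒ out+=0
throw(2) @ H2 caught ⇒ 15
H3 returns [15]
= [15]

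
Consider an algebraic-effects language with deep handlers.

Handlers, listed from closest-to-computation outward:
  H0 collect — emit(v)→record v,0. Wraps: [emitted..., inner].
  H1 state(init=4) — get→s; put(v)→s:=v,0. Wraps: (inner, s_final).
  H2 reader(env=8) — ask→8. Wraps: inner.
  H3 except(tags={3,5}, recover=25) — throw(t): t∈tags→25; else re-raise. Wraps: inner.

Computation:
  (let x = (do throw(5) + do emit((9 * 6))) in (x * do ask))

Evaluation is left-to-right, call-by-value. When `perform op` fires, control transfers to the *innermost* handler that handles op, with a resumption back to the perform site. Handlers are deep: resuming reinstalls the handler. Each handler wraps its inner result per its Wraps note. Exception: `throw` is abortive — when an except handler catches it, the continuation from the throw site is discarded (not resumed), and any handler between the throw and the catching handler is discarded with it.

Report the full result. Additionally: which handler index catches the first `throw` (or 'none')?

Answer: 25 ; first throw caught by: H3

Step-by-step:
throw(5) @ H3 caught ⇒ 25
= 25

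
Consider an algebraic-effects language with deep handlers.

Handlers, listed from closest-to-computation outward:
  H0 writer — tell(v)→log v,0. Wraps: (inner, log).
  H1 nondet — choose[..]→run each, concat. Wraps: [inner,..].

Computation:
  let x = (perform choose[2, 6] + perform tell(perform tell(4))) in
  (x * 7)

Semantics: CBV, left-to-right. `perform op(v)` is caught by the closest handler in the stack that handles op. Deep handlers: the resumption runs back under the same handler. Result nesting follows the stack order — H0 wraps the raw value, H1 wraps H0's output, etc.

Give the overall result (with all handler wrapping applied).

Answer: [(14, (4, 0)), (42, (4, 0))]

Working:
choose[2, 6] @ H1
  branch[0] choose=2:
    tell(4) @ H0 ⇒ log+=4
    tell(0) @ H0 ⇒ log+=0
    H0 returns (14, (4, 0))
    H1 returns [(14, (4, 0))]
  branch[1] choose=6:
    tell(4) @ H0 ⇒ log+=4
    tell(0) @ H0 ⇒ log+=0
    H0 returns (42, (4, 0))
    H1 returns [(42, (4, 0))]
= [(14, (4, 0)), (42, (4, 0))]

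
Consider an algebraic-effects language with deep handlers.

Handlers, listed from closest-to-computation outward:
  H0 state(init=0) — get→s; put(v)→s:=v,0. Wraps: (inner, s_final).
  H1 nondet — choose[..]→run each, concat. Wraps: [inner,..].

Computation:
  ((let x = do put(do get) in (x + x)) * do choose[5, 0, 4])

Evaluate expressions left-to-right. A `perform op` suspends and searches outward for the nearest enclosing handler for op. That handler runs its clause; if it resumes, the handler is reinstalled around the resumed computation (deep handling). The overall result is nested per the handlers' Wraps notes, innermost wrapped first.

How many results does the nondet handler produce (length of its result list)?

Answer: 3

Evaluation trace:
get @ H0 ⇒ 0
put(0) @ H0 ⇒ s:=0
choose[5, 0, 4] @ H1
  branch[0] choose=5:
    H0 returns (0, 0)
    H1 returns [(0, 0)]
  branch[1] choose=0:
    H0 returns (0, 0)
    H1 returns [(0, 0)]
  branch[2] choose=4:
    H0 returns (0, 0)
    H1 returns [(0, 0)]
= [(0, 0), (0, 0), (0, 0)]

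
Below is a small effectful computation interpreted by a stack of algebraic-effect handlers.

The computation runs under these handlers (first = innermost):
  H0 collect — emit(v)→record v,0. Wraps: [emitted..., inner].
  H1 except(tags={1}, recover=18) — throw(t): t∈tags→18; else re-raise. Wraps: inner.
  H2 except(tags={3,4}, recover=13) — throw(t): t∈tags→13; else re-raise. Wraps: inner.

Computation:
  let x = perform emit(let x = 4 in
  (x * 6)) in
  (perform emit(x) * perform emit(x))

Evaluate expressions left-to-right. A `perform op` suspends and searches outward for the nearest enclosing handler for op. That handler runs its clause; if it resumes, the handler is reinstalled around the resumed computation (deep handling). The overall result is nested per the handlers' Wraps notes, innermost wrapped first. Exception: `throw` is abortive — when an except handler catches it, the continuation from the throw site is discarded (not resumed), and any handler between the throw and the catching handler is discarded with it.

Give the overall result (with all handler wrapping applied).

Answer: [24, 0, 0, 0]

Working:
emit(24) @ H0 ⇒ out+=24
emit(0) @ H0 ⇒ out+=0
emit(0) @ H0 ⇒ out+=0
H0 returns [24, 0, 0, 0]
H1 returns [24, 0, 0, 0]
H2 returns [24, 0, 0, 0]
= [24, 0, 0, 0]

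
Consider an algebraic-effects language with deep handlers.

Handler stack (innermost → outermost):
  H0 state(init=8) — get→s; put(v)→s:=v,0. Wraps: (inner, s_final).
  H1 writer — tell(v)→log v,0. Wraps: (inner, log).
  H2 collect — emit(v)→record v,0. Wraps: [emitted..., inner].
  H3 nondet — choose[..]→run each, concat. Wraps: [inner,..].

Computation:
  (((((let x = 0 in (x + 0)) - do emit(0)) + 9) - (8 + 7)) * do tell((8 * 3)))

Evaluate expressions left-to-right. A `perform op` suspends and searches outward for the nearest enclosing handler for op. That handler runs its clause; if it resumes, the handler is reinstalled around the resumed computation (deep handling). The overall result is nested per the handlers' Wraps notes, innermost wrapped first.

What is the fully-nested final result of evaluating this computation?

Answer: [[0, ((0, 8), (24))]]

Step-by-step:
emit(0) @ H2 ⇒ out+=0
tell(24) @ H1 ⇒ log+=24
H0 returns (0, 8)
H1 returns ((0, 8), (24))
H2 returns [0, ((0, 8), (24))]
H3 returns [[0, ((0, 8), (24))]]
= [[0, ((0, 8), (24))]]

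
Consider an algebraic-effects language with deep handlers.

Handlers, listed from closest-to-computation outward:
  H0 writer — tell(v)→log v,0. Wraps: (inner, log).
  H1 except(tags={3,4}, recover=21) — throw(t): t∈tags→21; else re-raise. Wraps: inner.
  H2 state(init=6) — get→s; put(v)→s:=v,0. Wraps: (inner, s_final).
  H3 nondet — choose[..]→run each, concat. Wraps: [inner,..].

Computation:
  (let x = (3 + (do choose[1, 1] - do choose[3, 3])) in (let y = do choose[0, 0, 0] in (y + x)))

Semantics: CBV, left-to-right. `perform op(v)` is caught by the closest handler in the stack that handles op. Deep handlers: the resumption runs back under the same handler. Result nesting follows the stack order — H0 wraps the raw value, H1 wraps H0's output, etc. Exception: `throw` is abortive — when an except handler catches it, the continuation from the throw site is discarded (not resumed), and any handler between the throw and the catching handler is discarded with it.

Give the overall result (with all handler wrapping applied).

Working:
choose[1, 1] @ H3
  branch[0] choose=1:
    choose[3, 3] @ H3
      branch[0] choose=3:
        choose[0, 0, 0] @ H3
          branch[0] choose=0:
            H0 returns (1, ())
            H1 returns (1, ())
            H2 returns ((1, ()), 6)
            H3 returns [((1, ()), 6)]
          branch[1] choose=0:
            H0 returns (1, ())
            H1 returns (1, ())
            H2 returns ((1, ()), 6)
            H3 returns [((1, ()), 6)]
          branch[2] choose=0:
            H0 returns (1, ())
            H1 returns (1, ())
            H2 returns ((1, ()), 6)
            H3 returns [((1, ()), 6)]
      branch[1] choose=3:
        choose[0, 0, 0] @ H3
          branch[0] choose=0:
            H0 returns (1, ())
            H1 returns (1, ())
            H2 returns ((1, ()), 6)
            H3 returns [((1, ()), 6)]
          branch[1] choose=0:
            H0 returns (1, ())
            H1 returns (1, ())
            H2 returns ((1, ()), 6)
            H3 returns [((1, ()), 6)]
          branch[2] choose=0:
            H0 returns (1, ())
            H1 returns (1, ())
            H2 returns ((1, ()), 6)
            H3 returns [((1, ()), 6)]
  branch[1] choose=1:
    choose[3, 3] @ H3
      branch[0] choose=3:
        choose[0, 0, 0] @ H3
          branch[0] choose=0:
            H0 returns (1, ())
            H1 returns (1, ())
            H2 returns ((1, ()), 6)
            H3 returns [((1, ()), 6)]
          branch[1] choose=0:
            H0 returns (1, ())
            H1 returns (1, ())
            H2 returns ((1, ()), 6)
            H3 returns [((1, ()), 6)]
          branch[2] choose=0:
            H0 returns (1, ())
            H1 returns (1, ())
            H2 returns ((1, ()), 6)
            H3 returns [((1, ()), 6)]
      branch[1] choose=3:
        choose[0, 0, 0] @ H3
          branch[0] choose=0:
            H0 returns (1, ())
            H1 returns (1, ())
            H2 returns ((1, ()), 6)
            H3 returns [((1, ()), 6)]
          branch[1] choose=0:
            H0 returns (1, ())
            H1 returns (1, ())
            H2 returns ((1, ()), 6)
            H3 returns [((1, ()), 6)]
          branch[2] choose=0:
            H0 returns (1, ())
            H1 returns (1, ())
            H2 returns ((1, ()), 6)
            H3 returns [((1, ()), 6)]
= [((1, ()), 6), ((1, ()), 6), ((1, ()), 6), ((1, ()), 6), ((1, ()), 6), ((1, ()), 6), ((1, ()), 6), ((1, ()), 6), ((1, ()), 6), ((1, ()), 6), ((1, ()), 6), ((1, ()), 6)]

Answer: [((1, ()), 6), ((1, ()), 6), ((1, ()), 6), ((1, ()), 6), ((1, ()), 6), ((1, ()), 6), ((1, ()), 6), ((1, ()), 6), ((1, ()), 6), ((1, ()), 6), ((1, ()), 6), ((1, ()), 6)]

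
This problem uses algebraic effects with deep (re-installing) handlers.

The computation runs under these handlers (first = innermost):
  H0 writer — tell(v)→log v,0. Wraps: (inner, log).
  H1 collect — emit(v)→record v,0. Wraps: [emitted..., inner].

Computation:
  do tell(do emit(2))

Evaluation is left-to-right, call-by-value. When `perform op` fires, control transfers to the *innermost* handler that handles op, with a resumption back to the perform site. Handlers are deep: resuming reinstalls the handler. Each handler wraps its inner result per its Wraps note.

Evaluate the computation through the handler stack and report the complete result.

Working:
emit(2) @ H1 ⇒ out+=2
tell(0) @ H0 ⇒ log+=0
H0 returns (0, (0))
H1 returns [2, (0, (0))]
= [2, (0, (0))]

Answer: [2, (0, (0))]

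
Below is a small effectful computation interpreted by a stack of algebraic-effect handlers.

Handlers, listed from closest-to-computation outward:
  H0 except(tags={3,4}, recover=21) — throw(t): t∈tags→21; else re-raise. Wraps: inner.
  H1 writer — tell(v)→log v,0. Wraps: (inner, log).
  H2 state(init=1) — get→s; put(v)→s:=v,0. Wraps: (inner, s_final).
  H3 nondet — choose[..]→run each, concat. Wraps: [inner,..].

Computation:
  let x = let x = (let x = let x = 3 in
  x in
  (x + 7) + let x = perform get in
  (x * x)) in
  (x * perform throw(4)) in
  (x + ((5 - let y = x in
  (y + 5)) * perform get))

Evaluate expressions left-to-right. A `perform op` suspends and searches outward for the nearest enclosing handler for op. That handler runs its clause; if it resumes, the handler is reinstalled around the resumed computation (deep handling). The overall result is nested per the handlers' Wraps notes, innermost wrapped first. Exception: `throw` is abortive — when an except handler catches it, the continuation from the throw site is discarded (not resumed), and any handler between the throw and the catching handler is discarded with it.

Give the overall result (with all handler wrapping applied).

Working:
get @ H2 ⇒ 1
throw(4) @ H0 caught ⇒ 21
H1 returns (21, ())
H2 returns ((21, ()), 1)
H3 returns [((21, ()), 1)]
= [((21, ()), 1)]

Answer: [((21, ()), 1)]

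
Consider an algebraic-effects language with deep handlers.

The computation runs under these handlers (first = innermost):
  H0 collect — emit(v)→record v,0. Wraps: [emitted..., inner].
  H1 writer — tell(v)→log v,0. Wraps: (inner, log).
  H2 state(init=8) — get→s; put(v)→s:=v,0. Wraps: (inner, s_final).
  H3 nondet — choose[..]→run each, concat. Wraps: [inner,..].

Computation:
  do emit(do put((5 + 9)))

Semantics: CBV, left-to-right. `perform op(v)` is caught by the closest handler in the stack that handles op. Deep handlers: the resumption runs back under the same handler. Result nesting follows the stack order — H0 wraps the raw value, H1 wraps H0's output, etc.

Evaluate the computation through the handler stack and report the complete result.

Answer: [(([0, 0], ()), 14)]

Evaluation trace:
put(14) @ H2 ⇒ s:=14
emit(0) @ H0 ⇒ out+=0
H0 returns [0, 0]
H1 returns ([0, 0], ())
H2 returns (([0, 0], ()), 14)
H3 returns [(([0, 0], ()), 14)]
= [(([0, 0], ()), 14)]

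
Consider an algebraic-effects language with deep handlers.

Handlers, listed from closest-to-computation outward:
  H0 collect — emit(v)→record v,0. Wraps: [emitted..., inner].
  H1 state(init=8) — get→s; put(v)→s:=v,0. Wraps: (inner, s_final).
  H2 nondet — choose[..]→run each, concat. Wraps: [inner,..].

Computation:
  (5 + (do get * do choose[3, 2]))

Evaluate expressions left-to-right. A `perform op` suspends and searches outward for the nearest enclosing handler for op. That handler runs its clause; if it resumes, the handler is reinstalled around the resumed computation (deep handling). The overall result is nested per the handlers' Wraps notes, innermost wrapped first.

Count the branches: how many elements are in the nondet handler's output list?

Answer: 2

Step-by-step:
get @ H1 ⇒ 8
choose[3, 2] @ H2
  branch[0] choose=3:
    H0 returns [29]
    H1 returns ([29], 8)
    H2 returns [([29], 8)]
  branch[1] choose=2:
    H0 returns [21]
    H1 returns ([21], 8)
    H2 returns [([21], 8)]
= [([29], 8), ([21], 8)]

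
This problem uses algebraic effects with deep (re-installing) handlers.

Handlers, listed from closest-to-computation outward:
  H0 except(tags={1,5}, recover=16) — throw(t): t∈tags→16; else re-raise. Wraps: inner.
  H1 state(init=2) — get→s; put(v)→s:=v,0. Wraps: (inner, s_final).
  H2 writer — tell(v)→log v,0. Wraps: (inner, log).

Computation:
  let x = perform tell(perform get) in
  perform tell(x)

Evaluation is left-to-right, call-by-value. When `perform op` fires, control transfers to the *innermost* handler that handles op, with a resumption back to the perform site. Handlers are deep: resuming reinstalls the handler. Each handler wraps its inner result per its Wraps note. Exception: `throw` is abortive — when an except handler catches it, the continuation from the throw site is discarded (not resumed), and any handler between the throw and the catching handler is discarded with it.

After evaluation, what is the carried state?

Working:
get @ H1 ⇒ 2
tell(2) @ H2 ⇒ log+=2
tell(0) @ H2 ⇒ log+=0
H0 returns 0
H1 returns (0, 2)
H2 returns ((0, 2), (2, 0))
= ((0, 2), (2, 0))

Answer: 2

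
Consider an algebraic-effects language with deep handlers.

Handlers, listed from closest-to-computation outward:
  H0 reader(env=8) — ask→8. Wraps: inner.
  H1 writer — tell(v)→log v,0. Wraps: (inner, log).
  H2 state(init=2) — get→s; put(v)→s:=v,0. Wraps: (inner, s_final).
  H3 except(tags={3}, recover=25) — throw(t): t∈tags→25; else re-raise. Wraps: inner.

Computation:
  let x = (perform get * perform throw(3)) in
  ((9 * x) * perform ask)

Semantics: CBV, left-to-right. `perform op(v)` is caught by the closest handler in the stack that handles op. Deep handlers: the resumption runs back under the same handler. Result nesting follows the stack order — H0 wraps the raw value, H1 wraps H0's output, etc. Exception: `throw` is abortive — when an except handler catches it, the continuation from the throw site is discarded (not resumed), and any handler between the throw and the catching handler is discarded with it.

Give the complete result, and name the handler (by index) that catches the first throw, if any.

Answer: 25 ; first throw caught by: H3

Evaluation trace:
get @ H2 ⇒ 2
throw(3) @ H3 caught ⇒ 25
= 25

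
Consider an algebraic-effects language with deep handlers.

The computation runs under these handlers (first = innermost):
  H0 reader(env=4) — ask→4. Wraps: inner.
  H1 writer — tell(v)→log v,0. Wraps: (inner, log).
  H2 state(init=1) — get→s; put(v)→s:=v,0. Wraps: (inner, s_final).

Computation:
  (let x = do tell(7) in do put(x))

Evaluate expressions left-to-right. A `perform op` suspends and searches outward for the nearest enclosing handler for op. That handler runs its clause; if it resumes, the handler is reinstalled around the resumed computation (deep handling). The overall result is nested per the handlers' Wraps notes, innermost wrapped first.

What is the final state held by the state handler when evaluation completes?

Step-by-step:
tell(7) @ H1 ⇒ log+=7
put(0) @ H2 ⇒ s:=0
H0 returns 0
H1 returns (0, (7))
H2 returns ((0, (7)), 0)
= ((0, (7)), 0)

Answer: 0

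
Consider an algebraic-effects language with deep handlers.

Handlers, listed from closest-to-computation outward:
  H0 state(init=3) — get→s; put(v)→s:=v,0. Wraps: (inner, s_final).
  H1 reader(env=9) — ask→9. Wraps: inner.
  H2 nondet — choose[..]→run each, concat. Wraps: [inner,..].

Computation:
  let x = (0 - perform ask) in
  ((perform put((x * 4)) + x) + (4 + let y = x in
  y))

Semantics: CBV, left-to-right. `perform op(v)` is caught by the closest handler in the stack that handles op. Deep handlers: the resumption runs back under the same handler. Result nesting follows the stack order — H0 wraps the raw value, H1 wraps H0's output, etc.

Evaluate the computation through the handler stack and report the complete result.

Step-by-step:
ask @ H1 ⇒ 9
put(-36) @ H0 ⇒ s:=-36
H0 returns (-14, -36)
H1 returns (-14, -36)
H2 returns [(-14, -36)]
= [(-14, -36)]

Answer: [(-14, -36)]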